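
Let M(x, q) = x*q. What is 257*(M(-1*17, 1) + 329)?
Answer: 80184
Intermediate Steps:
M(x, q) = q*x
257*(M(-1*17, 1) + 329) = 257*(1*(-1*17) + 329) = 257*(1*(-17) + 329) = 257*(-17 + 329) = 257*312 = 80184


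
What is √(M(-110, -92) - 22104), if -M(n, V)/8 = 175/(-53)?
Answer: 8*I*√968999/53 ≈ 148.59*I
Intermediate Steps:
M(n, V) = 1400/53 (M(n, V) = -1400/(-53) = -1400*(-1)/53 = -8*(-175/53) = 1400/53)
√(M(-110, -92) - 22104) = √(1400/53 - 22104) = √(-1170112/53) = 8*I*√968999/53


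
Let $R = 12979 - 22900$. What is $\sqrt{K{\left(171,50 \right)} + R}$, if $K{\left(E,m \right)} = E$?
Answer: $5 i \sqrt{390} \approx 98.742 i$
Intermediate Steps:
$R = -9921$
$\sqrt{K{\left(171,50 \right)} + R} = \sqrt{171 - 9921} = \sqrt{-9750} = 5 i \sqrt{390}$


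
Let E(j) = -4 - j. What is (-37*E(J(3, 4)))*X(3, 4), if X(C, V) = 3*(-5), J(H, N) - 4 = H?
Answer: -6105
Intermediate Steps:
J(H, N) = 4 + H
X(C, V) = -15
(-37*E(J(3, 4)))*X(3, 4) = -37*(-4 - (4 + 3))*(-15) = -37*(-4 - 1*7)*(-15) = -37*(-4 - 7)*(-15) = -37*(-11)*(-15) = 407*(-15) = -6105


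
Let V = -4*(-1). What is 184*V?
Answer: 736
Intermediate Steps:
V = 4
184*V = 184*4 = 736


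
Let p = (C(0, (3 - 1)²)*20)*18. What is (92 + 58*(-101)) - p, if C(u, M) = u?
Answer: -5766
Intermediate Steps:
p = 0 (p = (0*20)*18 = 0*18 = 0)
(92 + 58*(-101)) - p = (92 + 58*(-101)) - 1*0 = (92 - 5858) + 0 = -5766 + 0 = -5766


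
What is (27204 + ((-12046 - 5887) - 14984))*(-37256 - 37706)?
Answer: 428257906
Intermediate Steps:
(27204 + ((-12046 - 5887) - 14984))*(-37256 - 37706) = (27204 + (-17933 - 14984))*(-74962) = (27204 - 32917)*(-74962) = -5713*(-74962) = 428257906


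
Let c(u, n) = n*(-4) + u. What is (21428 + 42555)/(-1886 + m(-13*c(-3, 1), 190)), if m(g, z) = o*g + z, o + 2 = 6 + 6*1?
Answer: -63983/786 ≈ -81.403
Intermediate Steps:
c(u, n) = u - 4*n (c(u, n) = -4*n + u = u - 4*n)
o = 10 (o = -2 + (6 + 6*1) = -2 + (6 + 6) = -2 + 12 = 10)
m(g, z) = z + 10*g (m(g, z) = 10*g + z = z + 10*g)
(21428 + 42555)/(-1886 + m(-13*c(-3, 1), 190)) = (21428 + 42555)/(-1886 + (190 + 10*(-13*(-3 - 4*1)))) = 63983/(-1886 + (190 + 10*(-13*(-3 - 4)))) = 63983/(-1886 + (190 + 10*(-13*(-7)))) = 63983/(-1886 + (190 + 10*91)) = 63983/(-1886 + (190 + 910)) = 63983/(-1886 + 1100) = 63983/(-786) = 63983*(-1/786) = -63983/786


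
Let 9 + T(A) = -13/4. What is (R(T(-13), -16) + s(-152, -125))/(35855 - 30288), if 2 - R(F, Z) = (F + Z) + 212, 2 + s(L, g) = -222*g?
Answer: 110265/22268 ≈ 4.9517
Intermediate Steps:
T(A) = -49/4 (T(A) = -9 - 13/4 = -49/4)
s(L, g) = -2 - 222*g
R(F, Z) = -210 - F - Z (R(F, Z) = 2 - ((F + Z) + 212) = 2 - (212 + F + Z) = 2 + (-212 - F - Z) = -210 - F - Z)
(R(T(-13), -16) + s(-152, -125))/(35855 - 30288) = ((-210 - 1*(-49/4) - 1*(-16)) + (-2 - 222*(-125)))/(35855 - 30288) = ((-210 + 49/4 + 16) + (-2 + 27750))/5567 = (-727/4 + 27748)*(1/5567) = (110265/4)*(1/5567) = 110265/22268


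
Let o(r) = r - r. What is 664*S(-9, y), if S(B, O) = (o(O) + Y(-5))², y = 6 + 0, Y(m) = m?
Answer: 16600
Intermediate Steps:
o(r) = 0
y = 6
S(B, O) = 25 (S(B, O) = (0 - 5)² = (-5)² = 25)
664*S(-9, y) = 664*25 = 16600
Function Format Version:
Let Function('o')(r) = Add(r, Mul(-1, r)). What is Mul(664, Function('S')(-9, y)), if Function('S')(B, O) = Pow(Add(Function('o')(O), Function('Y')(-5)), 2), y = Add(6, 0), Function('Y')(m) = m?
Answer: 16600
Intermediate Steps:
Function('o')(r) = 0
y = 6
Function('S')(B, O) = 25 (Function('S')(B, O) = Pow(Add(0, -5), 2) = Pow(-5, 2) = 25)
Mul(664, Function('S')(-9, y)) = Mul(664, 25) = 16600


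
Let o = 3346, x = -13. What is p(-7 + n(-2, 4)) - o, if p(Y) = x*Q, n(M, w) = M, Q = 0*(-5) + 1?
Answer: -3359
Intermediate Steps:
Q = 1 (Q = 0 + 1 = 1)
p(Y) = -13 (p(Y) = -13*1 = -13)
p(-7 + n(-2, 4)) - o = -13 - 1*3346 = -13 - 3346 = -3359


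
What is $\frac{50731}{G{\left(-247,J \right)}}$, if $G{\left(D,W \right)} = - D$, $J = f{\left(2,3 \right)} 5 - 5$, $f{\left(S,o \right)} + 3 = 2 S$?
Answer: $\frac{50731}{247} \approx 205.39$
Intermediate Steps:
$f{\left(S,o \right)} = -3 + 2 S$
$J = 0$ ($J = \left(-3 + 2 \cdot 2\right) 5 - 5 = \left(-3 + 4\right) 5 - 5 = 1 \cdot 5 - 5 = 5 - 5 = 0$)
$\frac{50731}{G{\left(-247,J \right)}} = \frac{50731}{\left(-1\right) \left(-247\right)} = \frac{50731}{247}$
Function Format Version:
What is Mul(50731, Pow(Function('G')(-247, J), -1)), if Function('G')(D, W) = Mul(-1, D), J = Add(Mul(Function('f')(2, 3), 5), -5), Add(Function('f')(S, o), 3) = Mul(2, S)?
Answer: Rational(50731, 247) ≈ 205.39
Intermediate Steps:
Function('f')(S, o) = Add(-3, Mul(2, S))
J = 0 (J = Add(Mul(Add(-3, Mul(2, 2)), 5), -5) = Add(Mul(Add(-3, 4), 5), -5) = Add(Mul(1, 5), -5) = Add(5, -5) = 0)
Mul(50731, Pow(Function('G')(-247, J), -1)) = Mul(50731, Pow(Mul(-1, -247), -1)) = Mul(50731, Pow(247, -1)) = Mul(50731, Rational(1, 247)) = Rational(50731, 247)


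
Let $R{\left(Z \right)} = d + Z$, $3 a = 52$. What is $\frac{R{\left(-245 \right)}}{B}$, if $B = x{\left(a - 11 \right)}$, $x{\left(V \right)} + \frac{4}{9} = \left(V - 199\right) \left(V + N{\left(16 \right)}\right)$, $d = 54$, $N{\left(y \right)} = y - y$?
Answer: $\frac{573}{3662} \approx 0.15647$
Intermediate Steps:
$N{\left(y \right)} = 0$
$a = \frac{52}{3}$ ($a = \frac{1}{3} \cdot 52 = \frac{52}{3} \approx 17.333$)
$R{\left(Z \right)} = 54 + Z$
$x{\left(V \right)} = - \frac{4}{9} + V \left(-199 + V\right)$ ($x{\left(V \right)} = - \frac{4}{9} + \left(V - 199\right) \left(V + 0\right) = - \frac{4}{9} + \left(-199 + V\right) V = - \frac{4}{9} + V \left(-199 + V\right)$)
$B = - \frac{3662}{3}$ ($B = - \frac{4}{9} + \left(\frac{52}{3} - 11\right)^{2} - 199 \left(\frac{52}{3} - 11\right) = - \frac{4}{9} + \left(\frac{19}{3}\right)^{2} - \frac{3781}{3} = - \frac{4}{9} + \frac{361}{9} - \frac{3781}{3} = - \frac{3662}{3} \approx -1220.7$)
$\frac{R{\left(-245 \right)}}{B} = \frac{54 - 245}{- \frac{3662}{3}} = \left(-191\right) \left(- \frac{3}{3662}\right) = \frac{573}{3662}$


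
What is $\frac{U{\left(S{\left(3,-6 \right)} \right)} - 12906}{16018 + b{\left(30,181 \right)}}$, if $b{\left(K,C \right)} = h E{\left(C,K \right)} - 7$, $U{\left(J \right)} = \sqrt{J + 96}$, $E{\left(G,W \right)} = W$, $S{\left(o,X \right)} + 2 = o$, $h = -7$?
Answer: $- \frac{4302}{5267} + \frac{\sqrt{97}}{15801} \approx -0.81616$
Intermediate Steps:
$S{\left(o,X \right)} = -2 + o$
$U{\left(J \right)} = \sqrt{96 + J}$
$b{\left(K,C \right)} = -7 - 7 K$ ($b{\left(K,C \right)} = - 7 K - 7 = -7 - 7 K$)
$\frac{U{\left(S{\left(3,-6 \right)} \right)} - 12906}{16018 + b{\left(30,181 \right)}} = \frac{\sqrt{96 + \left(-2 + 3\right)} - 12906}{16018 - 217} = \frac{\sqrt{96 + 1} - 12906}{16018 - 217} = \frac{\sqrt{97} - 12906}{16018 - 217} = \frac{-12906 + \sqrt{97}}{15801} = \left(-12906 + \sqrt{97}\right) \frac{1}{15801} = - \frac{4302}{5267} + \frac{\sqrt{97}}{15801}$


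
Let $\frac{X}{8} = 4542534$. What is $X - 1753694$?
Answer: $34586578$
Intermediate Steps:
$X = 36340272$ ($X = 8 \cdot 4542534 = 36340272$)
$X - 1753694 = 36340272 - 1753694 = 34586578$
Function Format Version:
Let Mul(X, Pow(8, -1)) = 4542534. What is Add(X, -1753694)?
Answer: 34586578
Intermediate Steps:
X = 36340272 (X = Mul(8, 4542534) = 36340272)
Add(X, -1753694) = Add(36340272, -1753694) = 34586578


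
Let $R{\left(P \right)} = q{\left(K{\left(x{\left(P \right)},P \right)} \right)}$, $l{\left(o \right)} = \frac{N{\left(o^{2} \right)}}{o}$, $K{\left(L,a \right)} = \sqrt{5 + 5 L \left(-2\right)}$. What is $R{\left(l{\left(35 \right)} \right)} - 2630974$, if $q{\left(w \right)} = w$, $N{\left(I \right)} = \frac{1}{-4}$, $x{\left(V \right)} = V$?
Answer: $-2630974 + \frac{\sqrt{994}}{14} \approx -2.631 \cdot 10^{6}$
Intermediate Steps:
$K{\left(L,a \right)} = \sqrt{5 - 10 L}$
$N{\left(I \right)} = - \frac{1}{4}$
$l{\left(o \right)} = - \frac{1}{4 o}$
$R{\left(P \right)} = \sqrt{5 - 10 P}$
$R{\left(l{\left(35 \right)} \right)} - 2630974 = \sqrt{5 - 10 \left(- \frac{1}{4 \cdot 35}\right)} - 2630974 = \sqrt{5 - 10 \left(\left(- \frac{1}{4}\right) \frac{1}{35}\right)} - 2630974 = \sqrt{5 - - \frac{1}{14}} - 2630974 = \sqrt{5 + \frac{1}{14}} - 2630974 = \sqrt{\frac{71}{14}} - 2630974 = \frac{\sqrt{994}}{14} - 2630974 = -2630974 + \frac{\sqrt{994}}{14}$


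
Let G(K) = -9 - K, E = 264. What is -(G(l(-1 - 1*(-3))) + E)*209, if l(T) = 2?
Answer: -52877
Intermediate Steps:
-(G(l(-1 - 1*(-3))) + E)*209 = -((-9 - 1*2) + 264)*209 = -((-9 - 2) + 264)*209 = -(-11 + 264)*209 = -253*209 = -1*52877 = -52877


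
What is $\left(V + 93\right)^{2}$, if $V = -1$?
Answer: $8464$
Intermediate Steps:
$\left(V + 93\right)^{2} = \left(-1 + 93\right)^{2} = 92^{2} = 8464$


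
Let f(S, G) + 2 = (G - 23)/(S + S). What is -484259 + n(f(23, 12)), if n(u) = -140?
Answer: -484399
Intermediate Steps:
f(S, G) = -2 + (-23 + G)/(2*S) (f(S, G) = -2 + (G - 23)/(S + S) = -2 + (-23 + G)/((2*S)) = -2 + (-23 + G)*(1/(2*S)) = -2 + (-23 + G)/(2*S))
-484259 + n(f(23, 12)) = -484259 - 140 = -484399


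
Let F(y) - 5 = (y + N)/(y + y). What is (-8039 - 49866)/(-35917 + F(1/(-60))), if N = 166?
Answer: 115810/81783 ≈ 1.4161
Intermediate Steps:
F(y) = 5 + (166 + y)/(2*y) (F(y) = 5 + (y + 166)/(y + y) = 5 + (166 + y)/((2*y)) = 5 + (166 + y)*(1/(2*y)) = 5 + (166 + y)/(2*y))
(-8039 - 49866)/(-35917 + F(1/(-60))) = (-8039 - 49866)/(-35917 + (11/2 + 83/(1/(-60)))) = -57905/(-35917 + (11/2 + 83/(-1/60))) = -57905/(-35917 + (11/2 + 83*(-60))) = -57905/(-35917 + (11/2 - 4980)) = -57905/(-35917 - 9949/2) = -57905/(-81783/2) = -57905*(-2/81783) = 115810/81783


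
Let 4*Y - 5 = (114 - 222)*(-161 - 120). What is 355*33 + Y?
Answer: 77213/4 ≈ 19303.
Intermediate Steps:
Y = 30353/4 (Y = 5/4 + ((114 - 222)*(-161 - 120))/4 = 5/4 + (-108*(-281))/4 = 5/4 + (¼)*30348 = 5/4 + 7587 = 30353/4 ≈ 7588.3)
355*33 + Y = 355*33 + 30353/4 = 11715 + 30353/4 = 77213/4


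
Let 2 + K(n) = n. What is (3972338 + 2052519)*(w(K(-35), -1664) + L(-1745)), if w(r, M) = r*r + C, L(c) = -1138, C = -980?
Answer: -4512617893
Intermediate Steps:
K(n) = -2 + n
w(r, M) = -980 + r**2 (w(r, M) = r*r - 980 = r**2 - 980 = -980 + r**2)
(3972338 + 2052519)*(w(K(-35), -1664) + L(-1745)) = (3972338 + 2052519)*((-980 + (-2 - 35)**2) - 1138) = 6024857*((-980 + (-37)**2) - 1138) = 6024857*((-980 + 1369) - 1138) = 6024857*(389 - 1138) = 6024857*(-749) = -4512617893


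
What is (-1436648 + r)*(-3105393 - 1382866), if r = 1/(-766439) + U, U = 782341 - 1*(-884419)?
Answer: -791579927521588253/766439 ≈ -1.0328e+12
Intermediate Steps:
U = 1666760 (U = 782341 + 884419 = 1666760)
r = 1277469867639/766439 (r = 1/(-766439) + 1666760 = -1/766439 + 1666760 = 1277469867639/766439 ≈ 1.6668e+6)
(-1436648 + r)*(-3105393 - 1382866) = (-1436648 + 1277469867639/766439)*(-3105393 - 1382866) = (176366811167/766439)*(-4488259) = -791579927521588253/766439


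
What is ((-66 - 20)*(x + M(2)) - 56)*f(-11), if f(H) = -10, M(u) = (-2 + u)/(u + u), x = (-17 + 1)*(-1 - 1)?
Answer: 28080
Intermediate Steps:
x = 32 (x = -16*(-2) = 32)
M(u) = (-2 + u)/(2*u) (M(u) = (-2 + u)/((2*u)) = (-2 + u)*(1/(2*u)) = (-2 + u)/(2*u))
((-66 - 20)*(x + M(2)) - 56)*f(-11) = ((-66 - 20)*(32 + (1/2)*(-2 + 2)/2) - 56)*(-10) = (-86*(32 + (1/2)*(1/2)*0) - 56)*(-10) = (-86*(32 + 0) - 56)*(-10) = (-86*32 - 56)*(-10) = (-2752 - 56)*(-10) = -2808*(-10) = 28080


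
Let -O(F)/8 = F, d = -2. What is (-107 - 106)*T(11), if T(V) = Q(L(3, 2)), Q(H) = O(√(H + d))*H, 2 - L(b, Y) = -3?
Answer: 8520*√3 ≈ 14757.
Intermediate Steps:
O(F) = -8*F
L(b, Y) = 5 (L(b, Y) = 2 - 1*(-3) = 2 + 3 = 5)
Q(H) = -8*H*√(-2 + H) (Q(H) = (-8*√(H - 2))*H = (-8*√(-2 + H))*H = -8*H*√(-2 + H))
T(V) = -40*√3 (T(V) = -8*5*√(-2 + 5) = -8*5*√3 = -40*√3)
(-107 - 106)*T(11) = (-107 - 106)*(-40*√3) = -(-8520)*√3 = 8520*√3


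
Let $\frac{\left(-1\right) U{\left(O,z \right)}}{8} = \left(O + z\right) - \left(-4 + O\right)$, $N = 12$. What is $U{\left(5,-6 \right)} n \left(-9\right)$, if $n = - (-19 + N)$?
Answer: $-1008$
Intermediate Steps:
$U{\left(O,z \right)} = -32 - 8 z$ ($U{\left(O,z \right)} = - 8 \left(\left(O + z\right) - \left(-4 + O\right)\right) = - 8 \left(4 + z\right) = -32 - 8 z$)
$n = 7$ ($n = - (-19 + 12) = \left(-1\right) \left(-7\right) = 7$)
$U{\left(5,-6 \right)} n \left(-9\right) = \left(-32 - -48\right) 7 \left(-9\right) = \left(-32 + 48\right) 7 \left(-9\right) = 16 \cdot 7 \left(-9\right) = 112 \left(-9\right) = -1008$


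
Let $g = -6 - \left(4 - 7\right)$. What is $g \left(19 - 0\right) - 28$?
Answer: $-85$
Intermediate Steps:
$g = -3$ ($g = -6 - -3 = -6 + 3 = -3$)
$g \left(19 - 0\right) - 28 = - 3 \left(19 - 0\right) - 28 = - 3 \left(19 + 0\right) - 28 = \left(-3\right) 19 - 28 = -57 - 28 = -85$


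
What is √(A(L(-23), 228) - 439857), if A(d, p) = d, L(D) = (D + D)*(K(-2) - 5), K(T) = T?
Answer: I*√439535 ≈ 662.97*I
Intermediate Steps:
L(D) = -14*D (L(D) = (D + D)*(-2 - 5) = (2*D)*(-7) = -14*D)
√(A(L(-23), 228) - 439857) = √(-14*(-23) - 439857) = √(322 - 439857) = √(-439535) = I*√439535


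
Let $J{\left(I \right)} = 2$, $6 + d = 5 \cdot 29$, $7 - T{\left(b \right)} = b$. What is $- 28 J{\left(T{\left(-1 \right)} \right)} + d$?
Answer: $83$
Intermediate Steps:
$T{\left(b \right)} = 7 - b$
$d = 139$ ($d = -6 + 5 \cdot 29 = -6 + 145 = 139$)
$- 28 J{\left(T{\left(-1 \right)} \right)} + d = \left(-28\right) 2 + 139 = -56 + 139 = 83$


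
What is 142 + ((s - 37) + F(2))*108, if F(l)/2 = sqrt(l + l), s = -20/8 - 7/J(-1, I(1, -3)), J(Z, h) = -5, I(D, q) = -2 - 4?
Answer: -17704/5 ≈ -3540.8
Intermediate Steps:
I(D, q) = -6
s = -11/10 (s = -20/8 - 7/(-5) = -20*1/8 - 7*(-1/5) = -5/2 + 7/5 = -11/10 ≈ -1.1000)
F(l) = 2*sqrt(2)*sqrt(l) (F(l) = 2*sqrt(l + l) = 2*sqrt(2*l) = 2*(sqrt(2)*sqrt(l)) = 2*sqrt(2)*sqrt(l))
142 + ((s - 37) + F(2))*108 = 142 + ((-11/10 - 37) + 2*sqrt(2)*sqrt(2))*108 = 142 + (-381/10 + 4)*108 = 142 - 341/10*108 = 142 - 18414/5 = -17704/5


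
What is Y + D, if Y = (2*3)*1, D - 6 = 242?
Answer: 254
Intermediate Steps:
D = 248 (D = 6 + 242 = 248)
Y = 6 (Y = 6*1 = 6)
Y + D = 6 + 248 = 254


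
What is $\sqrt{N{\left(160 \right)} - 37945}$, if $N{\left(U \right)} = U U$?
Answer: $i \sqrt{12345} \approx 111.11 i$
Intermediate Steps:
$N{\left(U \right)} = U^{2}$
$\sqrt{N{\left(160 \right)} - 37945} = \sqrt{160^{2} - 37945} = \sqrt{25600 - 37945} = \sqrt{-12345} = i \sqrt{12345}$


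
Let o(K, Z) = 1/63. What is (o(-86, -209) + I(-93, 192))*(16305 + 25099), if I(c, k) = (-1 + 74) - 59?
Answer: 36559732/63 ≈ 5.8031e+5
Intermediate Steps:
o(K, Z) = 1/63
I(c, k) = 14 (I(c, k) = 73 - 59 = 14)
(o(-86, -209) + I(-93, 192))*(16305 + 25099) = (1/63 + 14)*(16305 + 25099) = (883/63)*41404 = 36559732/63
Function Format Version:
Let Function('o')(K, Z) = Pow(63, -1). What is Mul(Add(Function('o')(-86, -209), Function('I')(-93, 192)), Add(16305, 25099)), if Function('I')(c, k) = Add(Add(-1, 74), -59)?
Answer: Rational(36559732, 63) ≈ 5.8031e+5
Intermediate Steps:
Function('o')(K, Z) = Rational(1, 63)
Function('I')(c, k) = 14 (Function('I')(c, k) = Add(73, -59) = 14)
Mul(Add(Function('o')(-86, -209), Function('I')(-93, 192)), Add(16305, 25099)) = Mul(Add(Rational(1, 63), 14), Add(16305, 25099)) = Mul(Rational(883, 63), 41404) = Rational(36559732, 63)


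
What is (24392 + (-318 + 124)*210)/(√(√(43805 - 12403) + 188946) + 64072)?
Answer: -16348/(64072 + √(188946 + √31402)) ≈ -0.25343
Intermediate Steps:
(24392 + (-318 + 124)*210)/(√(√(43805 - 12403) + 188946) + 64072) = (24392 - 194*210)/(√(√31402 + 188946) + 64072) = (24392 - 40740)/(√(188946 + √31402) + 64072) = -16348/(64072 + √(188946 + √31402))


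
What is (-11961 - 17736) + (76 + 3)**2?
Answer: -23456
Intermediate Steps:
(-11961 - 17736) + (76 + 3)**2 = -29697 + 79**2 = -29697 + 6241 = -23456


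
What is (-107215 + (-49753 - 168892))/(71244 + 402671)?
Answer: -65172/94783 ≈ -0.68759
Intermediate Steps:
(-107215 + (-49753 - 168892))/(71244 + 402671) = (-107215 - 218645)/473915 = -325860*1/473915 = -65172/94783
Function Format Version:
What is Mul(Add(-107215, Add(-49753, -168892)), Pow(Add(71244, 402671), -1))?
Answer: Rational(-65172, 94783) ≈ -0.68759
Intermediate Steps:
Mul(Add(-107215, Add(-49753, -168892)), Pow(Add(71244, 402671), -1)) = Mul(Add(-107215, -218645), Pow(473915, -1)) = Mul(-325860, Rational(1, 473915)) = Rational(-65172, 94783)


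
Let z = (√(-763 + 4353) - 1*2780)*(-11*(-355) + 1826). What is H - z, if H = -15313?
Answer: 15916867 - 5731*√3590 ≈ 1.5573e+7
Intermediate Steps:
z = -15932180 + 5731*√3590 (z = (√3590 - 2780)*(3905 + 1826) = (-2780 + √3590)*5731 = -15932180 + 5731*√3590 ≈ -1.5589e+7)
H - z = -15313 - (-15932180 + 5731*√3590) = -15313 + (15932180 - 5731*√3590) = 15916867 - 5731*√3590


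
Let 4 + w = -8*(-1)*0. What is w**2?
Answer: 16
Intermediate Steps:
w = -4 (w = -4 - 8*(-1)*0 = -4 + 8*0 = -4 + 0 = -4)
w**2 = (-4)**2 = 16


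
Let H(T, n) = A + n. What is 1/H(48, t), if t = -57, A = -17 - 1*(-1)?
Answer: -1/73 ≈ -0.013699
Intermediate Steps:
A = -16 (A = -17 + 1 = -16)
H(T, n) = -16 + n
1/H(48, t) = 1/(-16 - 57) = 1/(-73) = -1/73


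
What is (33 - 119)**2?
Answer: 7396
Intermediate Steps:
(33 - 119)**2 = (-86)**2 = 7396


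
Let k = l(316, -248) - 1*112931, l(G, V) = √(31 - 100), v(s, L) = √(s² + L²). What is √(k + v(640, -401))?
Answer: √(-112931 + √570401 + I*√69) ≈ 0.012 + 334.93*I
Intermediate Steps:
v(s, L) = √(L² + s²)
l(G, V) = I*√69 (l(G, V) = √(-69) = I*√69)
k = -112931 + I*√69 (k = I*√69 - 1*112931 = I*√69 - 112931 = -112931 + I*√69 ≈ -1.1293e+5 + 8.3066*I)
√(k + v(640, -401)) = √((-112931 + I*√69) + √((-401)² + 640²)) = √((-112931 + I*√69) + √(160801 + 409600)) = √((-112931 + I*√69) + √570401) = √(-112931 + √570401 + I*√69)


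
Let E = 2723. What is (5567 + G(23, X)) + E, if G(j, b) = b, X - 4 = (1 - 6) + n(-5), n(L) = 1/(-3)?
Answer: 24866/3 ≈ 8288.7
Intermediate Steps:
n(L) = -⅓
X = -4/3 (X = 4 + ((1 - 6) - ⅓) = 4 + (-5 - ⅓) = 4 - 16/3 = -4/3 ≈ -1.3333)
(5567 + G(23, X)) + E = (5567 - 4/3) + 2723 = 16697/3 + 2723 = 24866/3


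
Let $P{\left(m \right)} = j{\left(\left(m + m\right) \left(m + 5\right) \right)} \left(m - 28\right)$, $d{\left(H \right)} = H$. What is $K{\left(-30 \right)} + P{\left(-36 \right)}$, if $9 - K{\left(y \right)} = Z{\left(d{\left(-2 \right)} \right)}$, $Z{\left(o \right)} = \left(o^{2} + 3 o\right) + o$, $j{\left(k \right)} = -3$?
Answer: $205$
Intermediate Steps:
$Z{\left(o \right)} = o^{2} + 4 o$
$K{\left(y \right)} = 13$ ($K{\left(y \right)} = 9 - - 2 \left(4 - 2\right) = 9 - \left(-2\right) 2 = 9 - -4 = 9 + 4 = 13$)
$P{\left(m \right)} = 84 - 3 m$ ($P{\left(m \right)} = - 3 \left(m - 28\right) = - 3 \left(-28 + m\right) = 84 - 3 m$)
$K{\left(-30 \right)} + P{\left(-36 \right)} = 13 + \left(84 - -108\right) = 13 + \left(84 + 108\right) = 13 + 192 = 205$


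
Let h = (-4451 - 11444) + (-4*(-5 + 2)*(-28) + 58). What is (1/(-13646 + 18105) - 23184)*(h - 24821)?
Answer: 4237855390270/4459 ≈ 9.5041e+8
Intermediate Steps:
h = -16173 (h = -15895 + (-4*(-3)*(-28) + 58) = -15895 + (12*(-28) + 58) = -15895 + (-336 + 58) = -15895 - 278 = -16173)
(1/(-13646 + 18105) - 23184)*(h - 24821) = (1/(-13646 + 18105) - 23184)*(-16173 - 24821) = (1/4459 - 23184)*(-40994) = -103377455/4459*(-40994) = 4237855390270/4459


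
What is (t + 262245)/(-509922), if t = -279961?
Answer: 8858/254961 ≈ 0.034743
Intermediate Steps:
(t + 262245)/(-509922) = (-279961 + 262245)/(-509922) = -17716*(-1/509922) = 8858/254961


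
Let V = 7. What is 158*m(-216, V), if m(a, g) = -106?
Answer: -16748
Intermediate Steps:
158*m(-216, V) = 158*(-106) = -16748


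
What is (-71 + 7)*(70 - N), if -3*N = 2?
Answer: -13568/3 ≈ -4522.7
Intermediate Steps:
N = -⅔ (N = -⅓*2 = -⅔ ≈ -0.66667)
(-71 + 7)*(70 - N) = (-71 + 7)*(70 - 1*(-⅔)) = -64*(70 + ⅔) = -64*212/3 = -13568/3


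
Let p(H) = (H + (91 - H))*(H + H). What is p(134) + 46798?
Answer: 71186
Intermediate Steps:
p(H) = 182*H (p(H) = 91*(2*H) = 182*H)
p(134) + 46798 = 182*134 + 46798 = 24388 + 46798 = 71186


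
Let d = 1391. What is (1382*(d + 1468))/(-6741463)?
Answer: -3951138/6741463 ≈ -0.58609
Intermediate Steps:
(1382*(d + 1468))/(-6741463) = (1382*(1391 + 1468))/(-6741463) = (1382*2859)*(-1/6741463) = 3951138*(-1/6741463) = -3951138/6741463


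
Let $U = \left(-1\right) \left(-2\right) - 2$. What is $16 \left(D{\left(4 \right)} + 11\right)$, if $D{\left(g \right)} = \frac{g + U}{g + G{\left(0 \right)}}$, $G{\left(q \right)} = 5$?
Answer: $\frac{1648}{9} \approx 183.11$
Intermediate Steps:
$U = 0$ ($U = 2 - 2 = 0$)
$D{\left(g \right)} = \frac{g}{5 + g}$ ($D{\left(g \right)} = \frac{g + 0}{g + 5} = \frac{g}{5 + g}$)
$16 \left(D{\left(4 \right)} + 11\right) = 16 \left(\frac{4}{5 + 4} + 11\right) = 16 \left(\frac{4}{9} + 11\right) = 16 \cdot \frac{103}{9} = \frac{1648}{9}$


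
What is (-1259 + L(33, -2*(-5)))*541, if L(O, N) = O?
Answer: -663266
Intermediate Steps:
(-1259 + L(33, -2*(-5)))*541 = (-1259 + 33)*541 = -1226*541 = -663266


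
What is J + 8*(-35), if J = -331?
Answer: -611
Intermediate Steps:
J + 8*(-35) = -331 + 8*(-35) = -331 - 280 = -611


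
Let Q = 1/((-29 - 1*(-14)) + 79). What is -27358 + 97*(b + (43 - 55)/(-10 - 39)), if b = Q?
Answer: -85715439/3136 ≈ -27333.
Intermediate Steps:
Q = 1/64 (Q = 1/((-29 + 14) + 79) = 1/(-15 + 79) = 1/64 ≈ 0.015625)
b = 1/64 ≈ 0.015625
-27358 + 97*(b + (43 - 55)/(-10 - 39)) = -27358 + 97*(1/64 + (43 - 55)/(-10 - 39)) = -27358 + 97*(1/64 - 12/(-49)) = -27358 + 97*(1/64 - 12*(-1/49)) = -27358 + 97*(1/64 + 12/49) = -27358 + 97*(817/3136) = -27358 + 79249/3136 = -85715439/3136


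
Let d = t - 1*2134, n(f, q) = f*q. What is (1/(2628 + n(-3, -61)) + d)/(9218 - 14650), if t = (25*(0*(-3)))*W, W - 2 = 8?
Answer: 5998673/15269352 ≈ 0.39286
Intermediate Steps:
W = 10 (W = 2 + 8 = 10)
t = 0 (t = (25*(0*(-3)))*10 = (25*0)*10 = 0*10 = 0)
d = -2134 (d = 0 - 1*2134 = 0 - 2134 = -2134)
(1/(2628 + n(-3, -61)) + d)/(9218 - 14650) = (1/(2628 - 3*(-61)) - 2134)/(9218 - 14650) = (1/(2628 + 183) - 2134)/(-5432) = (1/2811 - 2134)*(-1/5432) = -5998673/2811*(-1/5432) = 5998673/15269352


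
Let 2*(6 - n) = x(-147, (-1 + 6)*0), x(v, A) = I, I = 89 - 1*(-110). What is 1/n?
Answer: -2/187 ≈ -0.010695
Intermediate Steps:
I = 199 (I = 89 + 110 = 199)
x(v, A) = 199
n = -187/2 (n = 6 - ½*199 = 6 - 199/2 = -187/2 ≈ -93.500)
1/n = 1/(-187/2) = -2/187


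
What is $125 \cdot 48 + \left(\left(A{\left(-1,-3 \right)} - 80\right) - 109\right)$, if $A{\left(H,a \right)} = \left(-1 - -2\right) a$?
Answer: $5808$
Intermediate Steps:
$A{\left(H,a \right)} = a$ ($A{\left(H,a \right)} = \left(-1 + 2\right) a = 1 a = a$)
$125 \cdot 48 + \left(\left(A{\left(-1,-3 \right)} - 80\right) - 109\right) = 125 \cdot 48 - 192 = 6000 - 192 = 5808$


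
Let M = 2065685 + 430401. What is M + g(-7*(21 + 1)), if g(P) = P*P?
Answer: 2519802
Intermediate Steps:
M = 2496086
g(P) = P²
M + g(-7*(21 + 1)) = 2496086 + (-7*(21 + 1))² = 2496086 + (-7*22)² = 2496086 + (-154)² = 2496086 + 23716 = 2519802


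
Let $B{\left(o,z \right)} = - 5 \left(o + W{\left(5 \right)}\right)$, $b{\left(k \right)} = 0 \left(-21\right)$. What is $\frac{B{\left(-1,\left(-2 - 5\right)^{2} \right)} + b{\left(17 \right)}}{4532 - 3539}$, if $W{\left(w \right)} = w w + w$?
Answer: $- \frac{145}{993} \approx -0.14602$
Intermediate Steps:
$W{\left(w \right)} = w + w^{2}$ ($W{\left(w \right)} = w^{2} + w = w + w^{2}$)
$b{\left(k \right)} = 0$
$B{\left(o,z \right)} = -150 - 5 o$ ($B{\left(o,z \right)} = - 5 \left(o + 5 \left(1 + 5\right)\right) = - 5 \left(o + 5 \cdot 6\right) = - 5 \left(o + 30\right) = - 5 \left(30 + o\right) = -150 - 5 o$)
$\frac{B{\left(-1,\left(-2 - 5\right)^{2} \right)} + b{\left(17 \right)}}{4532 - 3539} = \frac{\left(-150 - -5\right) + 0}{4532 - 3539} = \frac{\left(-150 + 5\right) + 0}{993} = \left(-145 + 0\right) \frac{1}{993} = \left(-145\right) \frac{1}{993} = - \frac{145}{993}$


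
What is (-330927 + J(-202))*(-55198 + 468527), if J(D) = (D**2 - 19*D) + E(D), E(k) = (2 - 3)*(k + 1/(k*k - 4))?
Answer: -4824453132938929/40800 ≈ -1.1825e+11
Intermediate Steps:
E(k) = -k - 1/(-4 + k**2) (E(k) = -(k + 1/(k**2 - 4)) = -(k + 1/(-4 + k**2)) = -k - 1/(-4 + k**2))
J(D) = D**2 - 19*D + (-1 - D**3 + 4*D)/(-4 + D**2) (J(D) = (D**2 - 19*D) + (-1 - D**3 + 4*D)/(-4 + D**2) = D**2 - 19*D + (-1 - D**3 + 4*D)/(-4 + D**2))
(-330927 + J(-202))*(-55198 + 468527) = (-330927 + (-1 - 1*(-202)**3 + 4*(-202) - 202*(-19 - 202)*(-4 + (-202)**2))/(-4 + (-202)**2))*(-55198 + 468527) = (-330927 + (-1 - 1*(-8242408) - 808 - 202*(-221)*(-4 + 40804))/(-4 + 40804))*413329 = (-330927 + (-1 + 8242408 - 808 - 202*(-221)*40800)/40800)*413329 = (-330927 + (-1 + 8242408 - 808 + 1821393600)/40800)*413329 = (-330927 + (1/40800)*1829635199)*413329 = (-330927 + 1829635199/40800)*413329 = -11672186401/40800*413329 = -4824453132938929/40800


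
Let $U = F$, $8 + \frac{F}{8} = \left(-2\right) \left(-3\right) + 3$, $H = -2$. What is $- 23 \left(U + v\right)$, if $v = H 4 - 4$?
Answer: $92$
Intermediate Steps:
$F = 8$ ($F = -64 + 8 \left(\left(-2\right) \left(-3\right) + 3\right) = -64 + 8 \left(6 + 3\right) = -64 + 8 \cdot 9 = -64 + 72 = 8$)
$U = 8$
$v = -12$ ($v = \left(-2\right) 4 - 4 = -8 - 4 = -12$)
$- 23 \left(U + v\right) = - 23 \left(8 - 12\right) = \left(-23\right) \left(-4\right) = 92$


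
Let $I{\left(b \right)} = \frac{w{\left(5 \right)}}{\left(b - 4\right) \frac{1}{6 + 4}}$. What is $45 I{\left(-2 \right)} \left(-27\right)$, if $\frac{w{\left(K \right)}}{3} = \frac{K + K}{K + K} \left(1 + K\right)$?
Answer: $36450$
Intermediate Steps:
$w{\left(K \right)} = 3 + 3 K$ ($w{\left(K \right)} = 3 \frac{K + K}{K + K} \left(1 + K\right) = 3 \frac{2 K}{2 K} \left(1 + K\right) = 3 \cdot 2 K \frac{1}{2 K} \left(1 + K\right) = 3 \cdot 1 \left(1 + K\right) = 3 \left(1 + K\right) = 3 + 3 K$)
$I{\left(b \right)} = \frac{18}{- \frac{2}{5} + \frac{b}{10}}$ ($I{\left(b \right)} = \frac{3 + 3 \cdot 5}{\left(b - 4\right) \frac{1}{6 + 4}} = \frac{3 + 15}{\left(-4 + b\right) \frac{1}{10}} = \frac{18}{\left(-4 + b\right) \frac{1}{10}} = \frac{18}{- \frac{2}{5} + \frac{b}{10}}$)
$45 I{\left(-2 \right)} \left(-27\right) = 45 \frac{180}{-4 - 2} \left(-27\right) = 45 \frac{180}{-6} \left(-27\right) = 45 \cdot 180 \left(- \frac{1}{6}\right) \left(-27\right) = 45 \left(-30\right) \left(-27\right) = \left(-1350\right) \left(-27\right) = 36450$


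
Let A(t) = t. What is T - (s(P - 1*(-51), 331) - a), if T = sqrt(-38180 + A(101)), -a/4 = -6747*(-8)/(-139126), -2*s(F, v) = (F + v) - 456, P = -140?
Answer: -564253/5351 + 3*I*sqrt(4231) ≈ -105.45 + 195.14*I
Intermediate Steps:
s(F, v) = 228 - F/2 - v/2 (s(F, v) = -((F + v) - 456)/2 = -(-456 + F + v)/2 = 228 - F/2 - v/2)
a = 8304/5351 (a = -4*(-6747*(-8))/(-139126) = -215904*(-1)/139126 = -4*(-2076/5351) = 8304/5351 ≈ 1.5519)
T = 3*I*sqrt(4231) (T = sqrt(-38180 + 101) = sqrt(-38079) = 3*I*sqrt(4231) ≈ 195.14*I)
T - (s(P - 1*(-51), 331) - a) = 3*I*sqrt(4231) - ((228 - (-140 - 1*(-51))/2 - 1/2*331) - 1*8304/5351) = 3*I*sqrt(4231) - ((228 - (-140 + 51)/2 - 331/2) - 8304/5351) = 3*I*sqrt(4231) - ((228 - 1/2*(-89) - 331/2) - 8304/5351) = 3*I*sqrt(4231) - ((228 + 89/2 - 331/2) - 8304/5351) = 3*I*sqrt(4231) - (107 - 8304/5351) = 3*I*sqrt(4231) - 1*564253/5351 = 3*I*sqrt(4231) - 564253/5351 = -564253/5351 + 3*I*sqrt(4231)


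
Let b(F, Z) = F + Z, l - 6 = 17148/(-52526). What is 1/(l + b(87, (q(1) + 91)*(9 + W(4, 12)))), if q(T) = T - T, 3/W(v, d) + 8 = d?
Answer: 105052/102942927 ≈ 0.0010205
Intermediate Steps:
W(v, d) = 3/(-8 + d)
q(T) = 0
l = 149004/26263 (l = 6 + 17148/(-52526) = 6 + 17148*(-1/52526) = 6 - 8574/26263 = 149004/26263 ≈ 5.6735)
1/(l + b(87, (q(1) + 91)*(9 + W(4, 12)))) = 1/(149004/26263 + (87 + (0 + 91)*(9 + 3/(-8 + 12)))) = 1/(149004/26263 + (87 + 91*(9 + 3/4))) = 1/(149004/26263 + (87 + 91*(9 + 3*(¼)))) = 1/(149004/26263 + (87 + 91*(9 + ¾))) = 1/(149004/26263 + (87 + 91*(39/4))) = 1/(149004/26263 + (87 + 3549/4)) = 1/(149004/26263 + 3897/4) = 1/(102942927/105052) = 105052/102942927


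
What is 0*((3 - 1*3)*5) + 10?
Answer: 10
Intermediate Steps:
0*((3 - 1*3)*5) + 10 = 0*((3 - 3)*5) + 10 = 0*(0*5) + 10 = 0*0 + 10 = 0 + 10 = 10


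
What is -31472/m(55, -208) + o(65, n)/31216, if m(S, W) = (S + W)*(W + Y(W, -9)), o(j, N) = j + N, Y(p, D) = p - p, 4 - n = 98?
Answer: -61459553/62088624 ≈ -0.98987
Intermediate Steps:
n = -94 (n = 4 - 1*98 = 4 - 98 = -94)
Y(p, D) = 0
o(j, N) = N + j
m(S, W) = W*(S + W) (m(S, W) = (S + W)*(W + 0) = (S + W)*W = W*(S + W))
-31472/m(55, -208) + o(65, n)/31216 = -31472*(-1/(208*(55 - 208))) + (-94 + 65)/31216 = -31472/((-208*(-153))) - 29*1/31216 = -31472/31824 - 29/31216 = -31472*1/31824 - 29/31216 = -1967/1989 - 29/31216 = -61459553/62088624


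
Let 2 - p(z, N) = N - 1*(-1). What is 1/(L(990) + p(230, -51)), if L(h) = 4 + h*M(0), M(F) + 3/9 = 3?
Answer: 1/2696 ≈ 0.00037092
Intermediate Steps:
M(F) = 8/3 (M(F) = -⅓ + 3 = 8/3)
p(z, N) = 1 - N (p(z, N) = 2 - (N - 1*(-1)) = 2 - (N + 1) = 2 - (1 + N) = 2 + (-1 - N) = 1 - N)
L(h) = 4 + 8*h/3 (L(h) = 4 + h*(8/3) = 4 + 8*h/3)
1/(L(990) + p(230, -51)) = 1/((4 + (8/3)*990) + (1 - 1*(-51))) = 1/((4 + 2640) + (1 + 51)) = 1/(2644 + 52) = 1/2696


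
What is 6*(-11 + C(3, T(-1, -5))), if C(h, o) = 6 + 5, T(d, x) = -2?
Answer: 0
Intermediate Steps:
C(h, o) = 11
6*(-11 + C(3, T(-1, -5))) = 6*(-11 + 11) = 6*0 = 0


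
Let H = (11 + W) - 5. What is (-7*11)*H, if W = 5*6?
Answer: -2772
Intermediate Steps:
W = 30
H = 36 (H = (11 + 30) - 5 = 41 - 5 = 36)
(-7*11)*H = -7*11*36 = -77*36 = -2772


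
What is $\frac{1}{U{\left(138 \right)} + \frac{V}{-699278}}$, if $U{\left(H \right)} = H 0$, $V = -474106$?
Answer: $\frac{349639}{237053} \approx 1.4749$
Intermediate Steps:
$U{\left(H \right)} = 0$
$\frac{1}{U{\left(138 \right)} + \frac{V}{-699278}} = \frac{1}{0 - \frac{474106}{-699278}} = \frac{1}{0 - - \frac{237053}{349639}} = \frac{1}{0 + \frac{237053}{349639}} = \frac{1}{\frac{237053}{349639}} = \frac{349639}{237053}$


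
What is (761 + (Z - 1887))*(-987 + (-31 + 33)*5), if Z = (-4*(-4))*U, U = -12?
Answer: 1287686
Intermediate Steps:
Z = -192 (Z = -4*(-4)*(-12) = 16*(-12) = -192)
(761 + (Z - 1887))*(-987 + (-31 + 33)*5) = (761 + (-192 - 1887))*(-987 + (-31 + 33)*5) = (761 - 2079)*(-987 + 2*5) = -1318*(-987 + 10) = -1318*(-977) = 1287686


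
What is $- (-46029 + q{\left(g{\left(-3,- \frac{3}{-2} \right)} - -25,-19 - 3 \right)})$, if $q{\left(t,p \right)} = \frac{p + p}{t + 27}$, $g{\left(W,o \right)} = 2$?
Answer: $\frac{1242805}{27} \approx 46030.0$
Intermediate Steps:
$q{\left(t,p \right)} = \frac{2 p}{27 + t}$
$- (-46029 + q{\left(g{\left(-3,- \frac{3}{-2} \right)} - -25,-19 - 3 \right)}) = - (-46029 + \frac{2 \left(-19 - 3\right)}{27 + \left(2 - -25\right)}) = - (-46029 + 2 \left(-22\right) \frac{1}{27 + \left(2 + 25\right)}) = - (-46029 + 2 \left(-22\right) \frac{1}{27 + 27}) = - (-46029 + 2 \left(-22\right) \frac{1}{54}) = - (-46029 - \frac{22}{27}) = \left(-1\right) \left(- \frac{1242805}{27}\right) = \frac{1242805}{27}$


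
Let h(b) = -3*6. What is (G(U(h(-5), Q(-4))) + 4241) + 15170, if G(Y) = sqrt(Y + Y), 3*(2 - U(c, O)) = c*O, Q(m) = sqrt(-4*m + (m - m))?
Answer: 19411 + 2*sqrt(13) ≈ 19418.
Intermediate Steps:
h(b) = -18
Q(m) = 2*sqrt(-m) (Q(m) = sqrt(-4*m + 0) = sqrt(-4*m) = 2*sqrt(-m))
U(c, O) = 2 - O*c/3 (U(c, O) = 2 - c*O/3 = 2 - O*c/3)
G(Y) = sqrt(2)*sqrt(Y) (G(Y) = sqrt(2*Y) = sqrt(2)*sqrt(Y))
(G(U(h(-5), Q(-4))) + 4241) + 15170 = (sqrt(2)*sqrt(2 - 1/3*2*sqrt(-1*(-4))*(-18)) + 4241) + 15170 = (sqrt(2)*sqrt(2 - 1/3*2*sqrt(4)*(-18)) + 4241) + 15170 = (sqrt(2)*sqrt(2 - 1/3*2*2*(-18)) + 4241) + 15170 = (sqrt(2)*sqrt(2 - 1/3*4*(-18)) + 4241) + 15170 = (sqrt(2)*sqrt(2 + 24) + 4241) + 15170 = (sqrt(2)*sqrt(26) + 4241) + 15170 = (2*sqrt(13) + 4241) + 15170 = (4241 + 2*sqrt(13)) + 15170 = 19411 + 2*sqrt(13)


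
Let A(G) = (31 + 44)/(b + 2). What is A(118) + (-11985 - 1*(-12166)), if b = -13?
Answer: 1916/11 ≈ 174.18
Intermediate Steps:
A(G) = -75/11 (A(G) = (31 + 44)/(-13 + 2) = 75/(-11) = 75*(-1/11) = -75/11)
A(118) + (-11985 - 1*(-12166)) = -75/11 + (-11985 - 1*(-12166)) = -75/11 + (-11985 + 12166) = -75/11 + 181 = 1916/11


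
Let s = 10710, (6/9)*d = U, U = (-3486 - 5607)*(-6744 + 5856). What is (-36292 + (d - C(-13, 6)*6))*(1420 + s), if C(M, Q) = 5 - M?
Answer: 146475523880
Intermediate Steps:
U = 8074584 (U = -9093*(-888) = 8074584)
d = 12111876 (d = (3/2)*8074584 = 12111876)
(-36292 + (d - C(-13, 6)*6))*(1420 + s) = (-36292 + (12111876 - (5 - 1*(-13))*6))*(1420 + 10710) = (-36292 + (12111876 - (5 + 13)*6))*12130 = (-36292 + (12111876 - 18*6))*12130 = (-36292 + (12111876 - 1*108))*12130 = (-36292 + (12111876 - 108))*12130 = (-36292 + 12111768)*12130 = 12075476*12130 = 146475523880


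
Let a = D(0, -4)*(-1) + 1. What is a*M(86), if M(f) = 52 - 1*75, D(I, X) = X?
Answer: -115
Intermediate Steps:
M(f) = -23 (M(f) = 52 - 75 = -23)
a = 5 (a = -4*(-1) + 1 = 4 + 1 = 5)
a*M(86) = 5*(-23) = -115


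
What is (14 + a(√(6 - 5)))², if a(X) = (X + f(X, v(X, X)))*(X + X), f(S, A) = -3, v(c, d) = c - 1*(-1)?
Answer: 100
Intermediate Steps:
v(c, d) = 1 + c (v(c, d) = c + 1 = 1 + c)
a(X) = 2*X*(-3 + X) (a(X) = (X - 3)*(X + X) = (-3 + X)*(2*X) = 2*X*(-3 + X))
(14 + a(√(6 - 5)))² = (14 + 2*√(6 - 5)*(-3 + √(6 - 5)))² = (14 + 2*√1*(-3 + √1))² = (14 + 2*1*(-3 + 1))² = (14 + 2*1*(-2))² = (14 - 4)² = 10² = 100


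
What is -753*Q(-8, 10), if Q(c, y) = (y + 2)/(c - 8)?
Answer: 2259/4 ≈ 564.75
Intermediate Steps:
Q(c, y) = (2 + y)/(-8 + c)
-753*Q(-8, 10) = -753*(2 + 10)/(-8 - 8) = -753*12/(-16) = -(-753)*12/16 = -753*(-¾) = 2259/4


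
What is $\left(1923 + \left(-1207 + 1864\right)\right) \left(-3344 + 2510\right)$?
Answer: $-2151720$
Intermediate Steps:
$\left(1923 + \left(-1207 + 1864\right)\right) \left(-3344 + 2510\right) = \left(1923 + 657\right) \left(-834\right) = 2580 \left(-834\right) = -2151720$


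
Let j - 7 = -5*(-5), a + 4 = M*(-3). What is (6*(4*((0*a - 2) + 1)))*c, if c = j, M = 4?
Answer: -768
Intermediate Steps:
a = -16 (a = -4 + 4*(-3) = -4 - 12 = -16)
j = 32 (j = 7 - 5*(-5) = 7 + 25 = 32)
c = 32
(6*(4*((0*a - 2) + 1)))*c = (6*(4*((0*(-16) - 2) + 1)))*32 = (6*(4*((0 - 2) + 1)))*32 = (6*(4*(-2 + 1)))*32 = (6*(4*(-1)))*32 = (6*(-4))*32 = -24*32 = -768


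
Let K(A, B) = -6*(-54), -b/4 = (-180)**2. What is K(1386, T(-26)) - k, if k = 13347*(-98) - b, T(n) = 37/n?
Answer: 1178730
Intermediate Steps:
b = -129600 (b = -4*(-180)**2 = -4*32400 = -129600)
K(A, B) = 324
k = -1178406 (k = 13347*(-98) - 1*(-129600) = -1308006 + 129600 = -1178406)
K(1386, T(-26)) - k = 324 - 1*(-1178406) = 324 + 1178406 = 1178730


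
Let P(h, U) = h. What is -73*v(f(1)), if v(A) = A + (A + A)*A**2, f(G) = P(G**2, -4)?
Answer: -219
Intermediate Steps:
f(G) = G**2
v(A) = A + 2*A**3 (v(A) = A + (2*A)*A**2 = A + 2*A**3)
-73*v(f(1)) = -73*(1**2 + 2*(1**2)**3) = -73*(1 + 2*1**3) = -73*(1 + 2*1) = -73*(1 + 2) = -73*3 = -219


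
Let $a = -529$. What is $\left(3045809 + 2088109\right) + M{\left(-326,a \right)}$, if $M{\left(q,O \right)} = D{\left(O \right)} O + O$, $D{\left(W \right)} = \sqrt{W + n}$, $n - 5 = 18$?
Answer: $5133389 - 529 i \sqrt{506} \approx 5.1334 \cdot 10^{6} - 11900.0 i$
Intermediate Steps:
$n = 23$ ($n = 5 + 18 = 23$)
$D{\left(W \right)} = \sqrt{23 + W}$ ($D{\left(W \right)} = \sqrt{W + 23} = \sqrt{23 + W}$)
$M{\left(q,O \right)} = O + O \sqrt{23 + O}$ ($M{\left(q,O \right)} = \sqrt{23 + O} O + O = O \sqrt{23 + O} + O = O + O \sqrt{23 + O}$)
$\left(3045809 + 2088109\right) + M{\left(-326,a \right)} = \left(3045809 + 2088109\right) - 529 \left(1 + \sqrt{23 - 529}\right) = 5133918 - 529 \left(1 + \sqrt{-506}\right) = 5133918 - 529 \left(1 + i \sqrt{506}\right) = 5133918 - \left(529 + 529 i \sqrt{506}\right) = 5133389 - 529 i \sqrt{506}$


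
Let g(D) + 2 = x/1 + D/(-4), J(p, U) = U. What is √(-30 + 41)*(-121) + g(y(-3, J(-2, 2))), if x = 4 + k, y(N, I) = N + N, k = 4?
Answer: 15/2 - 121*√11 ≈ -393.81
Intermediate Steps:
y(N, I) = 2*N
x = 8 (x = 4 + 4 = 8)
g(D) = 6 - D/4 (g(D) = -2 + (8/1 + D/(-4)) = -2 + (8*1 + D*(-¼)) = -2 + (8 - D/4) = 6 - D/4)
√(-30 + 41)*(-121) + g(y(-3, J(-2, 2))) = √(-30 + 41)*(-121) + (6 - (-3)/2) = √11*(-121) + (6 - ¼*(-6)) = -121*√11 + (6 + 3/2) = -121*√11 + 15/2 = 15/2 - 121*√11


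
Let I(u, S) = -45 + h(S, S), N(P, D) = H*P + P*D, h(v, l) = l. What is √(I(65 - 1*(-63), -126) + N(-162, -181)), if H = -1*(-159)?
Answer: 3*√377 ≈ 58.249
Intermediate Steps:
H = 159
N(P, D) = 159*P + D*P (N(P, D) = 159*P + P*D = 159*P + D*P)
I(u, S) = -45 + S
√(I(65 - 1*(-63), -126) + N(-162, -181)) = √((-45 - 126) - 162*(159 - 181)) = √(-171 - 162*(-22)) = √(-171 + 3564) = √3393 = 3*√377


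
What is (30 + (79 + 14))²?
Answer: 15129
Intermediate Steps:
(30 + (79 + 14))² = (30 + 93)² = 123² = 15129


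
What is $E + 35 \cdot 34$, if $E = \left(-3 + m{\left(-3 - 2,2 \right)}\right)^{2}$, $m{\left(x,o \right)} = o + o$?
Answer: $1191$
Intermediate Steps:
$m{\left(x,o \right)} = 2 o$
$E = 1$ ($E = \left(-3 + 2 \cdot 2\right)^{2} = \left(-3 + 4\right)^{2} = 1^{2} = 1$)
$E + 35 \cdot 34 = 1 + 35 \cdot 34 = 1 + 1190 = 1191$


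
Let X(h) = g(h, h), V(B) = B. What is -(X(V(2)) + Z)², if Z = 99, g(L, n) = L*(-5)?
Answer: -7921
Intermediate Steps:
g(L, n) = -5*L
X(h) = -5*h
-(X(V(2)) + Z)² = -(-5*2 + 99)² = -(-10 + 99)² = -1*89² = -1*7921 = -7921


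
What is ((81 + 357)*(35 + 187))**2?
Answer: 9454839696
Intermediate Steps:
((81 + 357)*(35 + 187))**2 = (438*222)**2 = 97236**2 = 9454839696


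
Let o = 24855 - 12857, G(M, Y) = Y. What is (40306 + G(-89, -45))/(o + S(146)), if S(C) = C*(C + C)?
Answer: 40261/54630 ≈ 0.73698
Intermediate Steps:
S(C) = 2*C² (S(C) = C*(2*C) = 2*C²)
o = 11998
(40306 + G(-89, -45))/(o + S(146)) = (40306 - 45)/(11998 + 2*146²) = 40261/(11998 + 2*21316) = 40261/(11998 + 42632) = 40261/54630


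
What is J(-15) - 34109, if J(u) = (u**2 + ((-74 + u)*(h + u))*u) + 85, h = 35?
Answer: -7099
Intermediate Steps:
J(u) = 85 + u**2 + u*(-74 + u)*(35 + u) (J(u) = (u**2 + ((-74 + u)*(35 + u))*u) + 85 = (u**2 + u*(-74 + u)*(35 + u)) + 85 = 85 + u**2 + u*(-74 + u)*(35 + u))
J(-15) - 34109 = (85 + (-15)**3 - 2590*(-15) - 38*(-15)**2) - 34109 = (85 - 3375 + 38850 - 38*225) - 34109 = (85 - 3375 + 38850 - 8550) - 34109 = 27010 - 34109 = -7099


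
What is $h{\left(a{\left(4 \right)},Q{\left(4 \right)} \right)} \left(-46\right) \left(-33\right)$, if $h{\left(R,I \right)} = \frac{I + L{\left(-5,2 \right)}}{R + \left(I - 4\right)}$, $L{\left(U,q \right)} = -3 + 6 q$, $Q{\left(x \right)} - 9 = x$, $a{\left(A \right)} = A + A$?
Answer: $\frac{33396}{17} \approx 1964.5$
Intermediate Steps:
$a{\left(A \right)} = 2 A$
$Q{\left(x \right)} = 9 + x$
$h{\left(R,I \right)} = \frac{9 + I}{-4 + I + R}$ ($h{\left(R,I \right)} = \frac{I + \left(-3 + 6 \cdot 2\right)}{R + \left(I - 4\right)} = \frac{I + \left(-3 + 12\right)}{R + \left(I - 4\right)} = \frac{I + 9}{R + \left(-4 + I\right)} = \frac{9 + I}{-4 + I + R}$)
$h{\left(a{\left(4 \right)},Q{\left(4 \right)} \right)} \left(-46\right) \left(-33\right) = \frac{9 + \left(9 + 4\right)}{-4 + \left(9 + 4\right) + 2 \cdot 4} \left(-46\right) \left(-33\right) = \frac{9 + 13}{-4 + 13 + 8} \left(-46\right) \left(-33\right) = \frac{1}{17} \cdot 22 \left(-46\right) \left(-33\right) = \frac{22}{17} \left(-46\right) \left(-33\right) = \left(- \frac{1012}{17}\right) \left(-33\right) = \frac{33396}{17}$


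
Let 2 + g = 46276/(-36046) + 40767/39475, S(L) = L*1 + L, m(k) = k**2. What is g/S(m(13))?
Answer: -1601544759/240472778650 ≈ -0.0066600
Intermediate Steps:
S(L) = 2*L (S(L) = L + L = 2*L)
g = -1601544759/711457925 (g = -2 + (46276/(-36046) + 40767/39475) = -2 + (46276*(-1/36046) + 40767*(1/39475)) = -2 + (-23138/18023 + 40767/39475) = -2 - 178628909/711457925 = -1601544759/711457925 ≈ -2.2511)
g/S(m(13)) = -1601544759/(711457925*(2*13**2)) = -1601544759/(711457925*(2*169)) = -1601544759/711457925/338 = -1601544759/711457925*1/338 = -1601544759/240472778650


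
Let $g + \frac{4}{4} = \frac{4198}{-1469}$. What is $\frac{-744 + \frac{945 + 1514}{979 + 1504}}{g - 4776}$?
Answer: $\frac{208472909}{1341127701} \approx 0.15545$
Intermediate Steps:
$g = - \frac{5667}{1469}$ ($g = -1 + \frac{4198}{-1469} = -1 + 4198 \left(- \frac{1}{1469}\right) = -1 - \frac{4198}{1469} = - \frac{5667}{1469} \approx -3.8577$)
$\frac{-744 + \frac{945 + 1514}{979 + 1504}}{g - 4776} = \frac{-744 + \frac{945 + 1514}{979 + 1504}}{- \frac{5667}{1469} - 4776} = \frac{-744 + \frac{2459}{2483}}{- \frac{7021611}{1469}} = \left(-744 + 2459 \cdot \frac{1}{2483}\right) \left(- \frac{1469}{7021611}\right) = \left(-744 + \frac{2459}{2483}\right) \left(- \frac{1469}{7021611}\right) = \left(- \frac{1844893}{2483}\right) \left(- \frac{1469}{7021611}\right) = \frac{208472909}{1341127701}$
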